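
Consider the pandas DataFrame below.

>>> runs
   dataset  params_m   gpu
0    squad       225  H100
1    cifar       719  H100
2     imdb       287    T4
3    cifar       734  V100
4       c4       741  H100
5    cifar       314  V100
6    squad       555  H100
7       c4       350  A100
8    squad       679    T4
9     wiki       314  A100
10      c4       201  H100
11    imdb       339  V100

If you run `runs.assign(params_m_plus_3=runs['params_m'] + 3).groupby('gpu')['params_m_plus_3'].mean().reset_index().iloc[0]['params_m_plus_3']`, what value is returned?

335.0

add column params_m_plus_3 = runs['params_m'] + 3:
   dataset  params_m   gpu  params_m_plus_3
0    squad       225  H100              228
1    cifar       719  H100              722
2     imdb       287    T4              290
3    cifar       734  V100              737
4       c4       741  H100              744
5    cifar       314  V100              317
6    squad       555  H100              558
7       c4       350  A100              353
8    squad       679    T4              682
9     wiki       314  A100              317
10      c4       201  H100              204
11    imdb       339  V100              342
group by gpu, mean of params_m_plus_3:
gpu
A100    335.000000
H100    491.200000
T4      486.000000
V100    465.333333
Name: params_m_plus_3, dtype: float64
reset_index():
    gpu  params_m_plus_3
0  A100       335.000000
1  H100       491.200000
2    T4       486.000000
3  V100       465.333333
So iloc[0]['params_m_plus_3'] = 335.0.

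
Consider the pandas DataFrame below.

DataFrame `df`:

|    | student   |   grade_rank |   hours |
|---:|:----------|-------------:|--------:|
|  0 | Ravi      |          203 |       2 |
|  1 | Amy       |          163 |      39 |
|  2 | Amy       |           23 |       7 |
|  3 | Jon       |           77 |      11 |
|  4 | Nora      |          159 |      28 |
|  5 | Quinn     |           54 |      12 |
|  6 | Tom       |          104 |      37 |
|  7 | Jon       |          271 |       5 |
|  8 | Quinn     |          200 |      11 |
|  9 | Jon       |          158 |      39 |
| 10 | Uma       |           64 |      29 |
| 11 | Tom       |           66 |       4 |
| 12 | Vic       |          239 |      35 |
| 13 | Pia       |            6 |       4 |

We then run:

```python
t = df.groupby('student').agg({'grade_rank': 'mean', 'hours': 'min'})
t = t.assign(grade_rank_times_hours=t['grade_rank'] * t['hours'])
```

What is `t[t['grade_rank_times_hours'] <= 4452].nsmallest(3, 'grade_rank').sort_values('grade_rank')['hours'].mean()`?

group by student: mean(grade_rank), min(hours):
         grade_rank  hours
student                   
Amy       93.000000      7
Jon      168.666667      5
Nora     159.000000     28
Pia        6.000000      4
Quinn    127.000000     11
Ravi     203.000000      2
Tom       85.000000      4
Uma       64.000000     29
Vic      239.000000     35
add column grade_rank_times_hours = t['grade_rank'] * t['hours']:
         grade_rank  hours  grade_rank_times_hours
student                                           
Amy       93.000000      7              651.000000
Jon      168.666667      5              843.333333
Nora     159.000000     28             4452.000000
Pia        6.000000      4               24.000000
Quinn    127.000000     11             1397.000000
Ravi     203.000000      2              406.000000
Tom       85.000000      4              340.000000
Uma       64.000000     29             1856.000000
Vic      239.000000     35             8365.000000
filter rows where grade_rank_times_hours <= 4452:
         grade_rank  hours  grade_rank_times_hours
student                                           
Amy       93.000000      7              651.000000
Jon      168.666667      5              843.333333
Nora     159.000000     28             4452.000000
Pia        6.000000      4               24.000000
Quinn    127.000000     11             1397.000000
Ravi     203.000000      2              406.000000
Tom       85.000000      4              340.000000
Uma       64.000000     29             1856.000000
take 3 rows with smallest grade_rank:
         grade_rank  hours  grade_rank_times_hours
student                                           
Pia             6.0      4                    24.0
Uma            64.0     29                  1856.0
Tom            85.0      4                   340.0
sort by grade_rank:
         grade_rank  hours  grade_rank_times_hours
student                                           
Pia             6.0      4                    24.0
Uma            64.0     29                  1856.0
Tom            85.0      4                   340.0

12.3333333333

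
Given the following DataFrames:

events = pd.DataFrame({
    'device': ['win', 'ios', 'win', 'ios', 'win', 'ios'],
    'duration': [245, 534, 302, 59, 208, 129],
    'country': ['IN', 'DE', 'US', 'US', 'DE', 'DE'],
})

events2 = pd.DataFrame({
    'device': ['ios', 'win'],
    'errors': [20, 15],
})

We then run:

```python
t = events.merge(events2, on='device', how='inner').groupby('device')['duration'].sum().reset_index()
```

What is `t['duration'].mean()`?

merge on 'device' (how='inner') → 6 rows:
  device  duration country  errors
0    win       245      IN      15
1    ios       534      DE      20
2    win       302      US      15
3    ios        59      US      20
4    win       208      DE      15
5    ios       129      DE      20
group by device, sum of duration:
device
ios    722
win    755
Name: duration, dtype: int64
reset_index():
  device  duration
0    ios       722
1    win       755
So mean() = 738.5.

738.5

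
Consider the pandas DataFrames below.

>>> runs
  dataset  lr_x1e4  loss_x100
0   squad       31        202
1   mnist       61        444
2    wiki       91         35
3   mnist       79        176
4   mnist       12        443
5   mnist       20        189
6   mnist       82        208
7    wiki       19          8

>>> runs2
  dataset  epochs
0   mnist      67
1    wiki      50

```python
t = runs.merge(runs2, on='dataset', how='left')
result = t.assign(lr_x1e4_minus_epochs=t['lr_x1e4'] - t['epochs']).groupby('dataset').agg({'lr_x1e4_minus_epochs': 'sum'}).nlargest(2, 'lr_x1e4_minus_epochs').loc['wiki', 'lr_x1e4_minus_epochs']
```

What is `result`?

merge on 'dataset' (how='left') → 8 rows:
  dataset  lr_x1e4  loss_x100  epochs
0   squad       31        202     NaN
1   mnist       61        444    67.0
2    wiki       91         35    50.0
3   mnist       79        176    67.0
4   mnist       12        443    67.0
5   mnist       20        189    67.0
6   mnist       82        208    67.0
7    wiki       19          8    50.0
add column lr_x1e4_minus_epochs = t['lr_x1e4'] - t['epochs']:
  dataset  lr_x1e4  loss_x100  epochs  lr_x1e4_minus_epochs
0   squad       31        202     NaN                   NaN
1   mnist       61        444    67.0                  -6.0
2    wiki       91         35    50.0                  41.0
3   mnist       79        176    67.0                  12.0
4   mnist       12        443    67.0                 -55.0
5   mnist       20        189    67.0                 -47.0
6   mnist       82        208    67.0                  15.0
7    wiki       19          8    50.0                 -31.0
group by dataset, sum of lr_x1e4_minus_epochs:
         lr_x1e4_minus_epochs
dataset                      
mnist                   -81.0
squad                     0.0
wiki                     10.0
take 2 rows with largest lr_x1e4_minus_epochs:
         lr_x1e4_minus_epochs
dataset                      
wiki                     10.0
squad                     0.0

10.0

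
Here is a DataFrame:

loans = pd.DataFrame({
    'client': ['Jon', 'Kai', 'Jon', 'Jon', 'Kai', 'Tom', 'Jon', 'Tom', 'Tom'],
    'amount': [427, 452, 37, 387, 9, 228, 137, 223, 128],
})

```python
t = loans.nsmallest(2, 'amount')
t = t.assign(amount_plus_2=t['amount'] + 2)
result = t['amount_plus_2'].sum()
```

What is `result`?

50

take 2 rows with smallest amount:
  client  amount
4    Kai       9
2    Jon      37
add column amount_plus_2 = t['amount'] + 2:
  client  amount  amount_plus_2
4    Kai       9             11
2    Jon      37             39
Hence 50.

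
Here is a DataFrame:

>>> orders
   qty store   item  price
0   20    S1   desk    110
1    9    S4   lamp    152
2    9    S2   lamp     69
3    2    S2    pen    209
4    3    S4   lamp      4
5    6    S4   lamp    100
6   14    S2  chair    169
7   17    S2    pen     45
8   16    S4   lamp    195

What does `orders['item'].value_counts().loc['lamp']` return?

value_counts of item:
item
lamp     5
pen      2
desk     1
chair    1
Name: count, dtype: int64
value at index 'lamp' → 5

5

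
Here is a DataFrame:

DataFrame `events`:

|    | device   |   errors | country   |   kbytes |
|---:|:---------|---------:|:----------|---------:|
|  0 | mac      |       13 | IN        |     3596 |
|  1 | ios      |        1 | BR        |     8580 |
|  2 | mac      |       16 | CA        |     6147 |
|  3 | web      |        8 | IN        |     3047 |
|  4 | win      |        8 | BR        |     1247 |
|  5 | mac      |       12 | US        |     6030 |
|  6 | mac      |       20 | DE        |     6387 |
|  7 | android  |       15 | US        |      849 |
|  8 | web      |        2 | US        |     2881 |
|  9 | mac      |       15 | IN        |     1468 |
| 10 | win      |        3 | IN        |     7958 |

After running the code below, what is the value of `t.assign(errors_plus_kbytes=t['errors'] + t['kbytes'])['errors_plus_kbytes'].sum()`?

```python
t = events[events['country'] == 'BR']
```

filter rows where country == 'BR':
  device  errors country  kbytes
1    ios       1      BR    8580
4    win       8      BR    1247
add column errors_plus_kbytes = t['errors'] + t['kbytes']:
  device  errors country  kbytes  errors_plus_kbytes
1    ios       1      BR    8580                8581
4    win       8      BR    1247                1255

9836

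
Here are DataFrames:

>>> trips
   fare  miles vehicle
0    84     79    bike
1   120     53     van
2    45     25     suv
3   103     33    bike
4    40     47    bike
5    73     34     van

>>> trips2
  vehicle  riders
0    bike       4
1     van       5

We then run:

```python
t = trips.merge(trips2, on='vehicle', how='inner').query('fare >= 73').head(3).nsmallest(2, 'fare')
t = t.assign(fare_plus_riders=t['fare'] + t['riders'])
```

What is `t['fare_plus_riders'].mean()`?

merge on 'vehicle' (how='inner') → 5 rows:
   fare  miles vehicle  riders
0    84     79    bike       4
1   120     53     van       5
2   103     33    bike       4
3    40     47    bike       4
4    73     34     van       5
filter rows where fare >= 73:
   fare  miles vehicle  riders
0    84     79    bike       4
1   120     53     van       5
2   103     33    bike       4
4    73     34     van       5
take first 3 rows:
   fare  miles vehicle  riders
0    84     79    bike       4
1   120     53     van       5
2   103     33    bike       4
take 2 rows with smallest fare:
   fare  miles vehicle  riders
0    84     79    bike       4
2   103     33    bike       4
add column fare_plus_riders = t['fare'] + t['riders']:
   fare  miles vehicle  riders  fare_plus_riders
0    84     79    bike       4                88
2   103     33    bike       4               107
Then the mean of column 'fare_plus_riders': 97.5

97.5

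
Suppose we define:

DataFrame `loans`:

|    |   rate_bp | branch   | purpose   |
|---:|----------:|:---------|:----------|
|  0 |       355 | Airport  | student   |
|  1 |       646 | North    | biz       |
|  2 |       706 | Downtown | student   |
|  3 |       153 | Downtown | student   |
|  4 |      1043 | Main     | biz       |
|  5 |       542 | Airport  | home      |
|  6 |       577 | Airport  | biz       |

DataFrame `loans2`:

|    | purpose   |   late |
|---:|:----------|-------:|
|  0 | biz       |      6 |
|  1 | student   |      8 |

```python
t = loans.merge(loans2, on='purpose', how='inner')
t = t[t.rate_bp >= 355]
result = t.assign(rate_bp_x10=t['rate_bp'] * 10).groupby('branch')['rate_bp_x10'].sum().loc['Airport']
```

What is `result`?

9320

merge on 'purpose' (how='inner') → 6 rows:
   rate_bp    branch  purpose  late
0      355   Airport  student     8
1      646     North      biz     6
2      706  Downtown  student     8
3      153  Downtown  student     8
4     1043      Main      biz     6
5      577   Airport      biz     6
filter rows where rate_bp >= 355:
   rate_bp    branch  purpose  late
0      355   Airport  student     8
1      646     North      biz     6
2      706  Downtown  student     8
4     1043      Main      biz     6
5      577   Airport      biz     6
add column rate_bp_x10 = t['rate_bp'] * 10:
   rate_bp    branch  purpose  late  rate_bp_x10
0      355   Airport  student     8         3550
1      646     North      biz     6         6460
2      706  Downtown  student     8         7060
4     1043      Main      biz     6        10430
5      577   Airport      biz     6         5770
group by branch, sum of rate_bp_x10:
branch
Airport      9320
Downtown     7060
Main        10430
North        6460
Name: rate_bp_x10, dtype: int64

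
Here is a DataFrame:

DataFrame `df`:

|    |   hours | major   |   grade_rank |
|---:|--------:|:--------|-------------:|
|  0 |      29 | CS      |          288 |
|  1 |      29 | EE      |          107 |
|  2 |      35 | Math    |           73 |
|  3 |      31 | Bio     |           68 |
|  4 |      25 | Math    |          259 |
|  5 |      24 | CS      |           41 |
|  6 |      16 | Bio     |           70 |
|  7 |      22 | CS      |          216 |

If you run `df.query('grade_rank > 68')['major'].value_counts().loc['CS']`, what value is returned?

filter rows where grade_rank > 68:
   hours major  grade_rank
0     29    CS         288
1     29    EE         107
2     35  Math          73
4     25  Math         259
6     16   Bio          70
7     22    CS         216
value_counts of major:
major
CS      2
Math    2
EE      1
Bio     1
Name: count, dtype: int64
value at index 'CS' → 2

2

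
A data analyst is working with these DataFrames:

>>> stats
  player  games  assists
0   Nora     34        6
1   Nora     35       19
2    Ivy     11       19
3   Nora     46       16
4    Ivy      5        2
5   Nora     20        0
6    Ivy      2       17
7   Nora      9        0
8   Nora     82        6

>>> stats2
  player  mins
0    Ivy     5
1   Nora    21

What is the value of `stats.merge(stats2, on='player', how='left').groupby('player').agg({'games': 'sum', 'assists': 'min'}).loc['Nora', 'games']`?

merge on 'player' (how='left') → 9 rows:
  player  games  assists  mins
0   Nora     34        6    21
1   Nora     35       19    21
2    Ivy     11       19     5
3   Nora     46       16    21
4    Ivy      5        2     5
5   Nora     20        0    21
6    Ivy      2       17     5
7   Nora      9        0    21
8   Nora     82        6    21
group by player: sum(games), min(assists):
        games  assists
player                
Ivy        18        2
Nora      226        0
value at row 'Nora', column 'games' → 226

226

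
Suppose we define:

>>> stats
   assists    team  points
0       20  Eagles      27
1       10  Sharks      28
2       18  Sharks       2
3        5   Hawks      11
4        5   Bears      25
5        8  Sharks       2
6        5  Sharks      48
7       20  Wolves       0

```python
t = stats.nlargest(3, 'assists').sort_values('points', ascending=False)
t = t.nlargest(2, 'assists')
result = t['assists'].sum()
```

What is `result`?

40

take 3 rows with largest assists:
   assists    team  points
0       20  Eagles      27
7       20  Wolves       0
2       18  Sharks       2
sort by points descending:
   assists    team  points
0       20  Eagles      27
2       18  Sharks       2
7       20  Wolves       0
take 2 rows with largest assists:
   assists    team  points
0       20  Eagles      27
7       20  Wolves       0
Finally, sum of column 'assists' = 40.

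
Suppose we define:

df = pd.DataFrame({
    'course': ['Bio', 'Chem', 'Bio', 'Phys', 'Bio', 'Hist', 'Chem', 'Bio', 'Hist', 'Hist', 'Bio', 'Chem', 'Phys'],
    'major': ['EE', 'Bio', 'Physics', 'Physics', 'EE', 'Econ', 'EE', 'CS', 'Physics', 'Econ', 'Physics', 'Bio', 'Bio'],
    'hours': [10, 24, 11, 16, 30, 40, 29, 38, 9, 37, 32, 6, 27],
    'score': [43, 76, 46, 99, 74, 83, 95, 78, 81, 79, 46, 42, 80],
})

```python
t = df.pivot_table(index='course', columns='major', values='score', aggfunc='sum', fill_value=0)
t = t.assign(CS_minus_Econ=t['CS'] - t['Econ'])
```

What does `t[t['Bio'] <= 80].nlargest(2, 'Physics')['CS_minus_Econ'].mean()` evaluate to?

pivot: rows=course, cols=major, sum(score):
major   Bio  CS   EE  Econ  Physics
course                             
Bio       0  78  117     0       92
Chem    118   0   95     0        0
Hist      0   0    0   162       81
Phys     80   0    0     0       99
add column CS_minus_Econ = t['CS'] - t['Econ']:
major   Bio  CS   EE  Econ  Physics  CS_minus_Econ
course                                            
Bio       0  78  117     0       92             78
Chem    118   0   95     0        0              0
Hist      0   0    0   162       81           -162
Phys     80   0    0     0       99              0
filter rows where Bio <= 80:
major   Bio  CS   EE  Econ  Physics  CS_minus_Econ
course                                            
Bio       0  78  117     0       92             78
Hist      0   0    0   162       81           -162
Phys     80   0    0     0       99              0
take 2 rows with largest Physics:
major   Bio  CS   EE  Econ  Physics  CS_minus_Econ
course                                            
Phys     80   0    0     0       99              0
Bio       0  78  117     0       92             78

39.0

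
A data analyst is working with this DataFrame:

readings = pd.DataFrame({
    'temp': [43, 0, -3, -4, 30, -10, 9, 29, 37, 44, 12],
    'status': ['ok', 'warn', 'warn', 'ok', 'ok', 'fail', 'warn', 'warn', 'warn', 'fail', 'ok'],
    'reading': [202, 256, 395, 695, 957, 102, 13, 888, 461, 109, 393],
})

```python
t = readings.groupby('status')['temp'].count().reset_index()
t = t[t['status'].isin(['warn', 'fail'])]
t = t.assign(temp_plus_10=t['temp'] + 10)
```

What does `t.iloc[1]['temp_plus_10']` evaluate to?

15

group by status, count of temp:
status
fail    2
ok      4
warn    5
Name: temp, dtype: int64
reset_index():
  status  temp
0   fail     2
1     ok     4
2   warn     5
filter rows where status in ['warn', 'fail']:
  status  temp
0   fail     2
2   warn     5
add column temp_plus_10 = t['temp'] + 10:
  status  temp  temp_plus_10
0   fail     2            12
2   warn     5            15
The value at position 1, column 'temp_plus_10' is 15.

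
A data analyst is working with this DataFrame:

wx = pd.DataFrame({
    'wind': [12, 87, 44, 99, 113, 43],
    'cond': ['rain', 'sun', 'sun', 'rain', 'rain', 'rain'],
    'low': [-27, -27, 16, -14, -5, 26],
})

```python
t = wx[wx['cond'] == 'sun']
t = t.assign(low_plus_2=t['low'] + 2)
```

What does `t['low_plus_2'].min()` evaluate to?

-25

filter rows where cond == 'sun':
   wind cond  low
1    87  sun  -27
2    44  sun   16
add column low_plus_2 = t['low'] + 2:
   wind cond  low  low_plus_2
1    87  sun  -27         -25
2    44  sun   16          18
Taking the min of column 'low_plus_2' gives -25.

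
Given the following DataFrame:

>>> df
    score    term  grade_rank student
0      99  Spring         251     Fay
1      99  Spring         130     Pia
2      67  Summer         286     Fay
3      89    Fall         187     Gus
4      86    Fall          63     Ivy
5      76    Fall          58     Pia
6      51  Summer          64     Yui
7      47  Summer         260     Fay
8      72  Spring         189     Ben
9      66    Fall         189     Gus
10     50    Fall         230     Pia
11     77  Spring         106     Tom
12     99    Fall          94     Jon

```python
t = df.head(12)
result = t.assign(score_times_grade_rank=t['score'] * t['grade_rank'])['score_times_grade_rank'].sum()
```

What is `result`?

144578

take first 12 rows:
    score    term  grade_rank student
0      99  Spring         251     Fay
1      99  Spring         130     Pia
2      67  Summer         286     Fay
3      89    Fall         187     Gus
4      86    Fall          63     Ivy
5      76    Fall          58     Pia
6      51  Summer          64     Yui
7      47  Summer         260     Fay
8      72  Spring         189     Ben
9      66    Fall         189     Gus
10     50    Fall         230     Pia
11     77  Spring         106     Tom
add column score_times_grade_rank = t['score'] * t['grade_rank']:
    score    term  grade_rank student  score_times_grade_rank
0      99  Spring         251     Fay                   24849
1      99  Spring         130     Pia                   12870
2      67  Summer         286     Fay                   19162
3      89    Fall         187     Gus                   16643
4      86    Fall          63     Ivy                    5418
5      76    Fall          58     Pia                    4408
6      51  Summer          64     Yui                    3264
7      47  Summer         260     Fay                   12220
8      72  Spring         189     Ben                   13608
9      66    Fall         189     Gus                   12474
10     50    Fall         230     Pia                   11500
11     77  Spring         106     Tom                    8162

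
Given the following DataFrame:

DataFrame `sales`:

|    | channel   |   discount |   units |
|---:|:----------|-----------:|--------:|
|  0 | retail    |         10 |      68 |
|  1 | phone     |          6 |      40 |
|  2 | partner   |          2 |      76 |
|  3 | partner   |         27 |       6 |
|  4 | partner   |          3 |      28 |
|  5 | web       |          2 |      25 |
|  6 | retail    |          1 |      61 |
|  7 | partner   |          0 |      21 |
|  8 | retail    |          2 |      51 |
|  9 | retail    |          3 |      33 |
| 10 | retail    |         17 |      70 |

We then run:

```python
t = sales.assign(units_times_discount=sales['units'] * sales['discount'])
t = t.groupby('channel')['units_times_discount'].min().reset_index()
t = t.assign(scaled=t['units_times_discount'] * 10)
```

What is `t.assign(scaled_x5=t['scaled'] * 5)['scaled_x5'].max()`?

add column units_times_discount = sales['units'] * sales['discount']:
    channel  discount  units  units_times_discount
0    retail        10     68                   680
1     phone         6     40                   240
2   partner         2     76                   152
3   partner        27      6                   162
4   partner         3     28                    84
5       web         2     25                    50
6    retail         1     61                    61
7   partner         0     21                     0
8    retail         2     51                   102
9    retail         3     33                    99
10   retail        17     70                  1190
group by channel, min of units_times_discount:
channel
partner      0
phone      240
retail      61
web         50
Name: units_times_discount, dtype: int64
reset_index():
   channel  units_times_discount
0  partner                     0
1    phone                   240
2   retail                    61
3      web                    50
add column scaled = t['units_times_discount'] * 10:
   channel  units_times_discount  scaled
0  partner                     0       0
1    phone                   240    2400
2   retail                    61     610
3      web                    50     500
add column scaled_x5 = t['scaled'] * 5:
   channel  units_times_discount  scaled  scaled_x5
0  partner                     0       0          0
1    phone                   240    2400      12000
2   retail                    61     610       3050
3      web                    50     500       2500
Reading off the max of column 'scaled_x5', we get 12000.

12000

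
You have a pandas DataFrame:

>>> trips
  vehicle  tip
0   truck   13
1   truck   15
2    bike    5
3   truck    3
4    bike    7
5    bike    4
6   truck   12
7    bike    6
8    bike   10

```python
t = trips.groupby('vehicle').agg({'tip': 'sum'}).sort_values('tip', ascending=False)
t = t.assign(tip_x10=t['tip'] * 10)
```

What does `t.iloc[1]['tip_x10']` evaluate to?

group by vehicle, sum of tip:
         tip
vehicle     
bike      32
truck     43
sort by tip descending:
         tip
vehicle     
truck     43
bike      32
add column tip_x10 = t['tip'] * 10:
         tip  tip_x10
vehicle              
truck     43      430
bike      32      320

320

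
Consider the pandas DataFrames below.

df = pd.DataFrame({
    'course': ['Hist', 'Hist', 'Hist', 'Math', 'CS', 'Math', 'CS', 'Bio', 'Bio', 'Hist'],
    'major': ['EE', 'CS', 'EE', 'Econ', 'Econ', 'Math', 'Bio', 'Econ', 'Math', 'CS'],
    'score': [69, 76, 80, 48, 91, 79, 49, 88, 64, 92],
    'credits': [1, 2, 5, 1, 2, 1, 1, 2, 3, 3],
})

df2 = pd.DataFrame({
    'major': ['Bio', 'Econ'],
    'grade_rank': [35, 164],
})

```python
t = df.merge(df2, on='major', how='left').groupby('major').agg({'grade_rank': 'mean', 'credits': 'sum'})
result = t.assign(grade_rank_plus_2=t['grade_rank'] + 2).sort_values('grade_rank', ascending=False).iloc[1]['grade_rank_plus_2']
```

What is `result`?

merge on 'major' (how='left') → 10 rows:
  course major  score  credits  grade_rank
0   Hist    EE     69        1         NaN
1   Hist    CS     76        2         NaN
2   Hist    EE     80        5         NaN
3   Math  Econ     48        1       164.0
4     CS  Econ     91        2       164.0
5   Math  Math     79        1         NaN
6     CS   Bio     49        1        35.0
7    Bio  Econ     88        2       164.0
8    Bio  Math     64        3         NaN
9   Hist    CS     92        3         NaN
group by major: mean(grade_rank), sum(credits):
       grade_rank  credits
major                     
Bio          35.0        1
CS            NaN        5
EE            NaN        6
Econ        164.0        5
Math          NaN        4
add column grade_rank_plus_2 = t['grade_rank'] + 2:
       grade_rank  credits  grade_rank_plus_2
major                                        
Bio          35.0        1               37.0
CS            NaN        5                NaN
EE            NaN        6                NaN
Econ        164.0        5              166.0
Math          NaN        4                NaN
sort by grade_rank descending:
       grade_rank  credits  grade_rank_plus_2
major                                        
Econ        164.0        5              166.0
Bio          35.0        1               37.0
CS            NaN        5                NaN
EE            NaN        6                NaN
Math          NaN        4                NaN
The value at position 1, column 'grade_rank_plus_2' is 37.0.

37.0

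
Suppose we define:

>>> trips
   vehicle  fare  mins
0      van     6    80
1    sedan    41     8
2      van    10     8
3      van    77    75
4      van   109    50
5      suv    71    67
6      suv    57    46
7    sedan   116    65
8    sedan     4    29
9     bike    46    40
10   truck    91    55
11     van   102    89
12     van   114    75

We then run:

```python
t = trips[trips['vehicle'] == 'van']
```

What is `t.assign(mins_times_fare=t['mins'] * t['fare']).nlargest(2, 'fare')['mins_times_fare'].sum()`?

14000

filter rows where vehicle == 'van':
   vehicle  fare  mins
0      van     6    80
2      van    10     8
3      van    77    75
4      van   109    50
11     van   102    89
12     van   114    75
add column mins_times_fare = t['mins'] * t['fare']:
   vehicle  fare  mins  mins_times_fare
0      van     6    80              480
2      van    10     8               80
3      van    77    75             5775
4      van   109    50             5450
11     van   102    89             9078
12     van   114    75             8550
take 2 rows with largest fare:
   vehicle  fare  mins  mins_times_fare
12     van   114    75             8550
4      van   109    50             5450
sum of column 'mins_times_fare' → 14000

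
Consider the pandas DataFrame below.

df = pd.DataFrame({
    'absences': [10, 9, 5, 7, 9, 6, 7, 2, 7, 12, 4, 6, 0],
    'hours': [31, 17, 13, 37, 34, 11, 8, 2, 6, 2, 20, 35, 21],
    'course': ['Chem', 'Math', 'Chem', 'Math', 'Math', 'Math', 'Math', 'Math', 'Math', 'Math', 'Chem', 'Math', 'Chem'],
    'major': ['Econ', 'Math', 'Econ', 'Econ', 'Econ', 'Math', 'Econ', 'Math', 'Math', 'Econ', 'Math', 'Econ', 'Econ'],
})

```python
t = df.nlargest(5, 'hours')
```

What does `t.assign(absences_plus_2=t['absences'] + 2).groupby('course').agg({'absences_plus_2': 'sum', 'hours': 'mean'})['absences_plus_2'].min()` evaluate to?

take 5 rows with largest hours:
    absences  hours course major
3          7     37   Math  Econ
11         6     35   Math  Econ
4          9     34   Math  Econ
0         10     31   Chem  Econ
12         0     21   Chem  Econ
add column absences_plus_2 = t['absences'] + 2:
    absences  hours course major  absences_plus_2
3          7     37   Math  Econ                9
11         6     35   Math  Econ                8
4          9     34   Math  Econ               11
0         10     31   Chem  Econ               12
12         0     21   Chem  Econ                2
group by course: sum(absences_plus_2), mean(hours):
        absences_plus_2      hours
course                            
Chem                 14  26.000000
Math                 28  35.333333
Reading off the min of column 'absences_plus_2', we get 14.

14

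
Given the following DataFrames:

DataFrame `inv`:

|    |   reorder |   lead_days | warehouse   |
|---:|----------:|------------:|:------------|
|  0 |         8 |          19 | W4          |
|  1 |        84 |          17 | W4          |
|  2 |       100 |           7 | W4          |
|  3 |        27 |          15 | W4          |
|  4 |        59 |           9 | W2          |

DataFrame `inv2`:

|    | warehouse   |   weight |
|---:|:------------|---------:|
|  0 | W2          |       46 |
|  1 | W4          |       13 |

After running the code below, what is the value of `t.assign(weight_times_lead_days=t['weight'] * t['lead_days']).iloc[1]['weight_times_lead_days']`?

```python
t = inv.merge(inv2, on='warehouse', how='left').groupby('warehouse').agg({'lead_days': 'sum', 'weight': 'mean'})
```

754.0

merge on 'warehouse' (how='left') → 5 rows:
   reorder  lead_days warehouse  weight
0        8         19        W4      13
1       84         17        W4      13
2      100          7        W4      13
3       27         15        W4      13
4       59          9        W2      46
group by warehouse: sum(lead_days), mean(weight):
           lead_days  weight
warehouse                   
W2                 9    46.0
W4                58    13.0
add column weight_times_lead_days = t['weight'] * t['lead_days']:
           lead_days  weight  weight_times_lead_days
warehouse                                           
W2                 9    46.0                   414.0
W4                58    13.0                   754.0
Hence 754.0.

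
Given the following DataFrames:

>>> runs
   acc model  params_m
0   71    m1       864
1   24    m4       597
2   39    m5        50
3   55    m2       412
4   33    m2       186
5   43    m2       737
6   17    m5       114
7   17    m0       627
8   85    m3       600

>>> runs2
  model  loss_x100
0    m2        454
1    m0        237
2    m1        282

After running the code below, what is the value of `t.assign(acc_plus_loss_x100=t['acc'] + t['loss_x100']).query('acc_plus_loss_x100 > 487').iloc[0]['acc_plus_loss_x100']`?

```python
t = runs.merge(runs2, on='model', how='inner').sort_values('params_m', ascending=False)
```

497

merge on 'model' (how='inner') → 5 rows:
   acc model  params_m  loss_x100
0   71    m1       864        282
1   55    m2       412        454
2   33    m2       186        454
3   43    m2       737        454
4   17    m0       627        237
sort by params_m descending:
   acc model  params_m  loss_x100
0   71    m1       864        282
3   43    m2       737        454
4   17    m0       627        237
1   55    m2       412        454
2   33    m2       186        454
add column acc_plus_loss_x100 = t['acc'] + t['loss_x100']:
   acc model  params_m  loss_x100  acc_plus_loss_x100
0   71    m1       864        282                 353
3   43    m2       737        454                 497
4   17    m0       627        237                 254
1   55    m2       412        454                 509
2   33    m2       186        454                 487
filter rows where acc_plus_loss_x100 > 487:
   acc model  params_m  loss_x100  acc_plus_loss_x100
3   43    m2       737        454                 497
1   55    m2       412        454                 509
So iloc[0]['acc_plus_loss_x100'] = 497.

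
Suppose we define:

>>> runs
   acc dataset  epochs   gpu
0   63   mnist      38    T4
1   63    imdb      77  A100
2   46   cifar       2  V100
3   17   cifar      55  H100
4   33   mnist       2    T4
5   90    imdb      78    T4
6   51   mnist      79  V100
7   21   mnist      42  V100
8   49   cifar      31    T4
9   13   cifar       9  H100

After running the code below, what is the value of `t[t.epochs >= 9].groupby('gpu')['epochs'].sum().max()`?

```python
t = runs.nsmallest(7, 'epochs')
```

take 7 rows with smallest epochs:
   acc dataset  epochs   gpu
2   46   cifar       2  V100
4   33   mnist       2    T4
9   13   cifar       9  H100
8   49   cifar      31    T4
0   63   mnist      38    T4
7   21   mnist      42  V100
3   17   cifar      55  H100
filter rows where epochs >= 9:
   acc dataset  epochs   gpu
9   13   cifar       9  H100
8   49   cifar      31    T4
0   63   mnist      38    T4
7   21   mnist      42  V100
3   17   cifar      55  H100
group by gpu, sum of epochs:
gpu
H100    64
T4      69
V100    42
Name: epochs, dtype: int64
Then the max of the resulting series: 69

69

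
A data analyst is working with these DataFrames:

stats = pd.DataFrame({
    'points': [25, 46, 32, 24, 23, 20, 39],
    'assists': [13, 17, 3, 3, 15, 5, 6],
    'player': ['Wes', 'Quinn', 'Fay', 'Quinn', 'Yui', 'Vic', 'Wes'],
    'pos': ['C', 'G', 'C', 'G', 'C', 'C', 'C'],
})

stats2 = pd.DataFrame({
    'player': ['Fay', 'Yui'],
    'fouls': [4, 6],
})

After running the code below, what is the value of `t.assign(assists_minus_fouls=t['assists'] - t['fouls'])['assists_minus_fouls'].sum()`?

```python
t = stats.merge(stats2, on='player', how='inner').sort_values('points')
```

merge on 'player' (how='inner') → 2 rows:
   points  assists player pos  fouls
0      32        3    Fay   C      4
1      23       15    Yui   C      6
sort by points:
   points  assists player pos  fouls
1      23       15    Yui   C      6
0      32        3    Fay   C      4
add column assists_minus_fouls = t['assists'] - t['fouls']:
   points  assists player pos  fouls  assists_minus_fouls
1      23       15    Yui   C      6                    9
0      32        3    Fay   C      4                   -1
So sum() = 8.

8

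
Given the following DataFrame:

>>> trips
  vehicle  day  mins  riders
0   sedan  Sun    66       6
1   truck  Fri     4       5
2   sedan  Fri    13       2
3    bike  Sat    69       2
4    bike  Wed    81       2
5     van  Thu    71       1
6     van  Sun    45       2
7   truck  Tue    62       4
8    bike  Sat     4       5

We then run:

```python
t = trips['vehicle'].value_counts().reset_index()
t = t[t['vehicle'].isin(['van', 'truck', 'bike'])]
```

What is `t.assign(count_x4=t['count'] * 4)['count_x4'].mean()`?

value_counts of vehicle:
vehicle
bike     3
sedan    2
truck    2
van      2
Name: count, dtype: int64
reset_index():
  vehicle  count
0    bike      3
1   sedan      2
2   truck      2
3     van      2
filter rows where vehicle in ['van', 'truck', 'bike']:
  vehicle  count
0    bike      3
2   truck      2
3     van      2
add column count_x4 = t['count'] * 4:
  vehicle  count  count_x4
0    bike      3        12
2   truck      2         8
3     van      2         8
Reading off the mean of column 'count_x4', we get 9.33333333333.

9.33333333333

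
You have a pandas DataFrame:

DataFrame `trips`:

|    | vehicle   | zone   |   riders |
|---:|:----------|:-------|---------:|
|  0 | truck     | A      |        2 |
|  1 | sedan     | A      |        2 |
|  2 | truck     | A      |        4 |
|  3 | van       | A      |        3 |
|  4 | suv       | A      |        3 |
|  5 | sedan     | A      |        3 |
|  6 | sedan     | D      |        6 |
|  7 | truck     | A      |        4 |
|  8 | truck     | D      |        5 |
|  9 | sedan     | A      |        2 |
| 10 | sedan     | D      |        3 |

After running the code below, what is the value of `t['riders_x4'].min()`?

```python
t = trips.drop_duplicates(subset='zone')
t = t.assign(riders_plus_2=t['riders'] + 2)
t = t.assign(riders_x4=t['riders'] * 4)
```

drop duplicate zone (keep=first):
  vehicle zone  riders
0   truck    A       2
6   sedan    D       6
add column riders_plus_2 = t['riders'] + 2:
  vehicle zone  riders  riders_plus_2
0   truck    A       2              4
6   sedan    D       6              8
add column riders_x4 = t['riders'] * 4:
  vehicle zone  riders  riders_plus_2  riders_x4
0   truck    A       2              4          8
6   sedan    D       6              8         24
Hence 8.

8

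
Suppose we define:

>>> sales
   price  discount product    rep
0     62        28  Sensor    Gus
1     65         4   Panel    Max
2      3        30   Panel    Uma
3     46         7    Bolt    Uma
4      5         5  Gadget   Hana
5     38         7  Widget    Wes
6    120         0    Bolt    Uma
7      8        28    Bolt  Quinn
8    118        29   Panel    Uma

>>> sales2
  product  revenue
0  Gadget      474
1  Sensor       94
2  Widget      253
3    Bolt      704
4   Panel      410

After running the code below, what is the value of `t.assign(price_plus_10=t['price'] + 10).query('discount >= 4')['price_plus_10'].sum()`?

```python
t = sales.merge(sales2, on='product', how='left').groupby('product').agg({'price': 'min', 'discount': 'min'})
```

merge on 'product' (how='left') → 9 rows:
   price  discount product    rep  revenue
0     62        28  Sensor    Gus       94
1     65         4   Panel    Max      410
2      3        30   Panel    Uma      410
3     46         7    Bolt    Uma      704
4      5         5  Gadget   Hana      474
5     38         7  Widget    Wes      253
6    120         0    Bolt    Uma      704
7      8        28    Bolt  Quinn      704
8    118        29   Panel    Uma      410
group by product: min(price), min(discount):
         price  discount
product                 
Bolt         8         0
Gadget       5         5
Panel        3         4
Sensor      62        28
Widget      38         7
add column price_plus_10 = t['price'] + 10:
         price  discount  price_plus_10
product                                
Bolt         8         0             18
Gadget       5         5             15
Panel        3         4             13
Sensor      62        28             72
Widget      38         7             48
filter rows where discount >= 4:
         price  discount  price_plus_10
product                                
Gadget       5         5             15
Panel        3         4             13
Sensor      62        28             72
Widget      38         7             48
So sum() = 148.

148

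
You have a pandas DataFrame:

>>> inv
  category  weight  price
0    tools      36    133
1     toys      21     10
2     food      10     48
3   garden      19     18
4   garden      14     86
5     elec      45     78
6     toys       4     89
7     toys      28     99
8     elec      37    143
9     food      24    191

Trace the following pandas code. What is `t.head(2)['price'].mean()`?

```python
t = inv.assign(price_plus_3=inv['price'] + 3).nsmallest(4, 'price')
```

14.0

add column price_plus_3 = inv['price'] + 3:
  category  weight  price  price_plus_3
0    tools      36    133           136
1     toys      21     10            13
2     food      10     48            51
3   garden      19     18            21
4   garden      14     86            89
5     elec      45     78            81
6     toys       4     89            92
7     toys      28     99           102
8     elec      37    143           146
9     food      24    191           194
take 4 rows with smallest price:
  category  weight  price  price_plus_3
1     toys      21     10            13
3   garden      19     18            21
2     food      10     48            51
5     elec      45     78            81
take first 2 rows:
  category  weight  price  price_plus_3
1     toys      21     10            13
3   garden      19     18            21
Hence 14.0.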